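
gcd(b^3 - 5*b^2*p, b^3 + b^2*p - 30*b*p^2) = -b^2 + 5*b*p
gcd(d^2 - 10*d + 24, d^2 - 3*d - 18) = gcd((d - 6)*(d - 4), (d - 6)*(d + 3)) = d - 6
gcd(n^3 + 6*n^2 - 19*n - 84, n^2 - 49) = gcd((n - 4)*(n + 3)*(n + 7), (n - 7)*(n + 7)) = n + 7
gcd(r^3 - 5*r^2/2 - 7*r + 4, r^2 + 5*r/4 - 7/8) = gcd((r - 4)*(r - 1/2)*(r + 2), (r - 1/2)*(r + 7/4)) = r - 1/2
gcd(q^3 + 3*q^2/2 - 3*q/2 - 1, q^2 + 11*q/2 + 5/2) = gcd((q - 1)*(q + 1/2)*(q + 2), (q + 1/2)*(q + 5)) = q + 1/2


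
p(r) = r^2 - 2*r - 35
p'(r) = 2*r - 2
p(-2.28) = -25.24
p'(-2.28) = -6.56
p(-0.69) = -33.14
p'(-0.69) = -3.38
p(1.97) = -35.06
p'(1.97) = 1.94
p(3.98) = -27.12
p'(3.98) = 5.96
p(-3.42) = -16.46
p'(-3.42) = -8.84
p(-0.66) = -33.24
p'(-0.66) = -3.32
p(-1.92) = -27.47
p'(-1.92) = -5.84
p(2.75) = -32.94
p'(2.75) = 3.50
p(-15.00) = 220.00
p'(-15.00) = -32.00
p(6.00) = -11.00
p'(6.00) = 10.00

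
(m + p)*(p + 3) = m*p + 3*m + p^2 + 3*p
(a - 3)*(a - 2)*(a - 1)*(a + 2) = a^4 - 4*a^3 - a^2 + 16*a - 12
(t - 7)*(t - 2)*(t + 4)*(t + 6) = t^4 + t^3 - 52*t^2 - 76*t + 336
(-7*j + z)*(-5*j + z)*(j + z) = 35*j^3 + 23*j^2*z - 11*j*z^2 + z^3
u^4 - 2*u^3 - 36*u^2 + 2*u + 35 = (u - 7)*(u - 1)*(u + 1)*(u + 5)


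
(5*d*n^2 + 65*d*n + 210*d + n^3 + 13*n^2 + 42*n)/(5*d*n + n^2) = n + 13 + 42/n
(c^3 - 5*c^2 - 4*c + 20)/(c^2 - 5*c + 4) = (c^3 - 5*c^2 - 4*c + 20)/(c^2 - 5*c + 4)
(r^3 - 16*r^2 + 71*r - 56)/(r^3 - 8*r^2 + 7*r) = (r - 8)/r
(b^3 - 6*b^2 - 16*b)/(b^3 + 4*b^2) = (b^2 - 6*b - 16)/(b*(b + 4))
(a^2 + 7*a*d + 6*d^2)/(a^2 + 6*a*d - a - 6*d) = (a + d)/(a - 1)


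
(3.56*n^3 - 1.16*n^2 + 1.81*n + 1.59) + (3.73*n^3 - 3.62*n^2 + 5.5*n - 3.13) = 7.29*n^3 - 4.78*n^2 + 7.31*n - 1.54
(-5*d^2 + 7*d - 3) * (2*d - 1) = -10*d^3 + 19*d^2 - 13*d + 3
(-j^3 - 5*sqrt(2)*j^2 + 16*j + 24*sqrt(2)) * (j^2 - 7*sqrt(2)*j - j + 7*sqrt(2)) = -j^5 + j^4 + 2*sqrt(2)*j^4 - 2*sqrt(2)*j^3 + 86*j^3 - 88*sqrt(2)*j^2 - 86*j^2 - 336*j + 88*sqrt(2)*j + 336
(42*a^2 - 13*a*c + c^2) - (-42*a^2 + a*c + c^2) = 84*a^2 - 14*a*c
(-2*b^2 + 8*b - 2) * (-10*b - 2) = 20*b^3 - 76*b^2 + 4*b + 4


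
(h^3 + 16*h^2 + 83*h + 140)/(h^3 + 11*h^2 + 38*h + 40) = (h + 7)/(h + 2)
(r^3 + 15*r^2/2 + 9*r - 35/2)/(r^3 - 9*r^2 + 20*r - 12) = (2*r^2 + 17*r + 35)/(2*(r^2 - 8*r + 12))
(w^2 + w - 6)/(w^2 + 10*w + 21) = (w - 2)/(w + 7)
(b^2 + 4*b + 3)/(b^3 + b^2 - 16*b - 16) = (b + 3)/(b^2 - 16)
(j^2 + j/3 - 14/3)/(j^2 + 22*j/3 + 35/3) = (j - 2)/(j + 5)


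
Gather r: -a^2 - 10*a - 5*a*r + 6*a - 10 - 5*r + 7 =-a^2 - 4*a + r*(-5*a - 5) - 3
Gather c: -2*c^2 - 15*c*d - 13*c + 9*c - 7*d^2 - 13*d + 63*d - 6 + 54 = -2*c^2 + c*(-15*d - 4) - 7*d^2 + 50*d + 48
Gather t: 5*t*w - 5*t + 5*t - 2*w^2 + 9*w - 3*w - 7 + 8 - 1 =5*t*w - 2*w^2 + 6*w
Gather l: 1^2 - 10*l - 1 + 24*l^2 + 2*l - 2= 24*l^2 - 8*l - 2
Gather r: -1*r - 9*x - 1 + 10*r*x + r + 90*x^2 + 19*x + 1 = 10*r*x + 90*x^2 + 10*x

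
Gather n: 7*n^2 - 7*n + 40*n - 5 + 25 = 7*n^2 + 33*n + 20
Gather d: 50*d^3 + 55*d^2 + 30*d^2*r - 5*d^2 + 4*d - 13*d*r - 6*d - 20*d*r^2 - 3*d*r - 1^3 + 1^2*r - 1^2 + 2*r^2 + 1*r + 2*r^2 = 50*d^3 + d^2*(30*r + 50) + d*(-20*r^2 - 16*r - 2) + 4*r^2 + 2*r - 2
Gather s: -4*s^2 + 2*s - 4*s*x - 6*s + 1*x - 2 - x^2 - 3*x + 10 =-4*s^2 + s*(-4*x - 4) - x^2 - 2*x + 8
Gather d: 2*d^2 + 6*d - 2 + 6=2*d^2 + 6*d + 4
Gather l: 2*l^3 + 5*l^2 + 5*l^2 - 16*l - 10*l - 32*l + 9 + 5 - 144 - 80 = 2*l^3 + 10*l^2 - 58*l - 210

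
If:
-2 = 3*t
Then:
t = -2/3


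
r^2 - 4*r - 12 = (r - 6)*(r + 2)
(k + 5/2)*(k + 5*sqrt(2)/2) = k^2 + 5*k/2 + 5*sqrt(2)*k/2 + 25*sqrt(2)/4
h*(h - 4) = h^2 - 4*h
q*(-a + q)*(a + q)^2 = -a^3*q - a^2*q^2 + a*q^3 + q^4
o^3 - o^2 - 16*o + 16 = (o - 4)*(o - 1)*(o + 4)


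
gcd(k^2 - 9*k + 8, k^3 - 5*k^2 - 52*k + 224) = k - 8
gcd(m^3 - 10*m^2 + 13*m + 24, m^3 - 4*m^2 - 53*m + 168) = m^2 - 11*m + 24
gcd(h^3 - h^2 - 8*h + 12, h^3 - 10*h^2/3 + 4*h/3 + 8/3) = h^2 - 4*h + 4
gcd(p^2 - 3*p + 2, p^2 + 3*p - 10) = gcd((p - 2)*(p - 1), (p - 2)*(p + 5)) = p - 2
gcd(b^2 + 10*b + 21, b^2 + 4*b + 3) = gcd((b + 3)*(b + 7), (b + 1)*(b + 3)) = b + 3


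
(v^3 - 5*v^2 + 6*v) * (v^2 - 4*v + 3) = v^5 - 9*v^4 + 29*v^3 - 39*v^2 + 18*v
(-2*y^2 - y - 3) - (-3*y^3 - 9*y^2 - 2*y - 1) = 3*y^3 + 7*y^2 + y - 2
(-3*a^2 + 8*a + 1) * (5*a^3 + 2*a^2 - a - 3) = -15*a^5 + 34*a^4 + 24*a^3 + 3*a^2 - 25*a - 3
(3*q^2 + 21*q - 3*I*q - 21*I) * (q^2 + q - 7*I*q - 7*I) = 3*q^4 + 24*q^3 - 24*I*q^3 - 192*I*q^2 - 168*q - 168*I*q - 147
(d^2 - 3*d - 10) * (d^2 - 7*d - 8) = d^4 - 10*d^3 + 3*d^2 + 94*d + 80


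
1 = 1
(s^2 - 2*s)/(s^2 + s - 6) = s/(s + 3)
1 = 1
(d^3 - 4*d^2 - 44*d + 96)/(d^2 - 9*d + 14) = (d^2 - 2*d - 48)/(d - 7)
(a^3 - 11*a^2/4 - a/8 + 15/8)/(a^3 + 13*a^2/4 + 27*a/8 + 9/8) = (2*a^2 - 7*a + 5)/(2*a^2 + 5*a + 3)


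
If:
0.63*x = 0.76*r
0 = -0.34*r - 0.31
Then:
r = -0.91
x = -1.10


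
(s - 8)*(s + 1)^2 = s^3 - 6*s^2 - 15*s - 8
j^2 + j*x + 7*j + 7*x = (j + 7)*(j + x)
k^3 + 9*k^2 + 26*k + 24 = (k + 2)*(k + 3)*(k + 4)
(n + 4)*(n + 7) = n^2 + 11*n + 28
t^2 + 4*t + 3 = (t + 1)*(t + 3)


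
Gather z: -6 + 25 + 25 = 44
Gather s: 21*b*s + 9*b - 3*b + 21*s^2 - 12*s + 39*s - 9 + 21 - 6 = 6*b + 21*s^2 + s*(21*b + 27) + 6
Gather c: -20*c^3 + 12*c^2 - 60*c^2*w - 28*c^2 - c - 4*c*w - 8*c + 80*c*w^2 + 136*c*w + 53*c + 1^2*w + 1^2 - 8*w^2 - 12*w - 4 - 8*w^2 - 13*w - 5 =-20*c^3 + c^2*(-60*w - 16) + c*(80*w^2 + 132*w + 44) - 16*w^2 - 24*w - 8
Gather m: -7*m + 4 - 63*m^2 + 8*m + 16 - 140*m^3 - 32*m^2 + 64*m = -140*m^3 - 95*m^2 + 65*m + 20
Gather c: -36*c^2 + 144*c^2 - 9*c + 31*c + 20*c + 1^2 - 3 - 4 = 108*c^2 + 42*c - 6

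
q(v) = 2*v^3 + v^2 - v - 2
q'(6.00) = 227.00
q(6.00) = 460.00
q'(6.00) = 227.00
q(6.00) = 460.00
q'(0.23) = -0.22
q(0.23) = -2.15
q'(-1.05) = 3.52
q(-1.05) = -2.16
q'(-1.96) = 18.13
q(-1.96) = -11.26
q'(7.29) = 332.44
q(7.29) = 818.70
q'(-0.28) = -1.09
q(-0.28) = -1.69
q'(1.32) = 12.09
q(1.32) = 3.02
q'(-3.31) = 58.12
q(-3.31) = -60.26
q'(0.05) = -0.88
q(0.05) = -2.05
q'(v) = 6*v^2 + 2*v - 1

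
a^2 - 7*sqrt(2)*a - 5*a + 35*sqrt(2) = (a - 5)*(a - 7*sqrt(2))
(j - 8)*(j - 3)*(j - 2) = j^3 - 13*j^2 + 46*j - 48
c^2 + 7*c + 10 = (c + 2)*(c + 5)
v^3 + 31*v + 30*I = (v - 6*I)*(v + I)*(v + 5*I)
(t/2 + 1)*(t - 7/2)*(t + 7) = t^3/2 + 11*t^2/4 - 35*t/4 - 49/2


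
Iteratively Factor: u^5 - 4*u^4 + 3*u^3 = (u - 1)*(u^4 - 3*u^3) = u*(u - 1)*(u^3 - 3*u^2) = u^2*(u - 1)*(u^2 - 3*u) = u^2*(u - 3)*(u - 1)*(u)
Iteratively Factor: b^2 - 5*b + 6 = (b - 3)*(b - 2)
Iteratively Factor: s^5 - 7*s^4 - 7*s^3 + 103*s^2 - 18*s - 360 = (s - 5)*(s^4 - 2*s^3 - 17*s^2 + 18*s + 72) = (s - 5)*(s - 4)*(s^3 + 2*s^2 - 9*s - 18) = (s - 5)*(s - 4)*(s + 3)*(s^2 - s - 6) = (s - 5)*(s - 4)*(s - 3)*(s + 3)*(s + 2)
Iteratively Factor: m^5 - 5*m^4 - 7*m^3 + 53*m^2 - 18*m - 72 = (m + 3)*(m^4 - 8*m^3 + 17*m^2 + 2*m - 24) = (m - 4)*(m + 3)*(m^3 - 4*m^2 + m + 6) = (m - 4)*(m + 1)*(m + 3)*(m^2 - 5*m + 6) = (m - 4)*(m - 2)*(m + 1)*(m + 3)*(m - 3)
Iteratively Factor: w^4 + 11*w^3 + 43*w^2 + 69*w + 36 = (w + 4)*(w^3 + 7*w^2 + 15*w + 9) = (w + 3)*(w + 4)*(w^2 + 4*w + 3) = (w + 3)^2*(w + 4)*(w + 1)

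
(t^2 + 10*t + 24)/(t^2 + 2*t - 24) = (t + 4)/(t - 4)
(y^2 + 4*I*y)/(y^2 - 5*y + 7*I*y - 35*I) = y*(y + 4*I)/(y^2 + y*(-5 + 7*I) - 35*I)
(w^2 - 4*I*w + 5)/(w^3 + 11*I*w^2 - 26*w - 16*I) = (w - 5*I)/(w^2 + 10*I*w - 16)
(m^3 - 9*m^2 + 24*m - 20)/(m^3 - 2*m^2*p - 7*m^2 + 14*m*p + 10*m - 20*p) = (2 - m)/(-m + 2*p)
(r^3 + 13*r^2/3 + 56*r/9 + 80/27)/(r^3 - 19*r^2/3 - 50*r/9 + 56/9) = (9*r^2 + 27*r + 20)/(3*(3*r^2 - 23*r + 14))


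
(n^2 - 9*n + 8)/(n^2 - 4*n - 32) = (n - 1)/(n + 4)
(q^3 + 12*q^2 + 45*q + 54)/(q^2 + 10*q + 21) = (q^2 + 9*q + 18)/(q + 7)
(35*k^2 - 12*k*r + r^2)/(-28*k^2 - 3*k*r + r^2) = (-5*k + r)/(4*k + r)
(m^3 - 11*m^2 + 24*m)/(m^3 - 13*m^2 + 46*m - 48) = m/(m - 2)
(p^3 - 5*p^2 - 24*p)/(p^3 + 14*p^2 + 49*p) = (p^2 - 5*p - 24)/(p^2 + 14*p + 49)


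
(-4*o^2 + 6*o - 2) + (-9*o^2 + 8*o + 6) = -13*o^2 + 14*o + 4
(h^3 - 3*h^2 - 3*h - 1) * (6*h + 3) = 6*h^4 - 15*h^3 - 27*h^2 - 15*h - 3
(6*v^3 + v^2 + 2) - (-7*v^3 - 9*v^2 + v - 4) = 13*v^3 + 10*v^2 - v + 6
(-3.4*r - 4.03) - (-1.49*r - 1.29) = -1.91*r - 2.74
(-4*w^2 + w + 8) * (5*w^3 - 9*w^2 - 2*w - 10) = -20*w^5 + 41*w^4 + 39*w^3 - 34*w^2 - 26*w - 80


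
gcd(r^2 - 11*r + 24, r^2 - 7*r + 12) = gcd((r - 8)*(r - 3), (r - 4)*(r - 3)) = r - 3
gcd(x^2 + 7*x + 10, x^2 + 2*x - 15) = x + 5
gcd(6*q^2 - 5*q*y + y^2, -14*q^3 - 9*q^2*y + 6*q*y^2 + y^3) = -2*q + y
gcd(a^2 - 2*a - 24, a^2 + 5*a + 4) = a + 4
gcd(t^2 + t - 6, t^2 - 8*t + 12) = t - 2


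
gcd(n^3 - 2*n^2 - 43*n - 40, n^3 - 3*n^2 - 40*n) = n^2 - 3*n - 40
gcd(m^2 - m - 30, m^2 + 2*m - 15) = m + 5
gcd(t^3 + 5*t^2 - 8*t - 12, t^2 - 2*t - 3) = t + 1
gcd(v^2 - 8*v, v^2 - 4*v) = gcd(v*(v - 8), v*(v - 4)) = v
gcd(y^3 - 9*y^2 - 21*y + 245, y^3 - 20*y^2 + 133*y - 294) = y^2 - 14*y + 49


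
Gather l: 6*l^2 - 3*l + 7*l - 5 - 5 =6*l^2 + 4*l - 10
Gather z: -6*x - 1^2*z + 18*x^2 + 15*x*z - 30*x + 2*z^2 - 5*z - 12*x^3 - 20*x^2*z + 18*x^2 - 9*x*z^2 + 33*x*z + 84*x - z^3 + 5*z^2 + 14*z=-12*x^3 + 36*x^2 + 48*x - z^3 + z^2*(7 - 9*x) + z*(-20*x^2 + 48*x + 8)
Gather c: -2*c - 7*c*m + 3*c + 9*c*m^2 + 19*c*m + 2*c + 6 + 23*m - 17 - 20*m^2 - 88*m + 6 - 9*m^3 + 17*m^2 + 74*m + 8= c*(9*m^2 + 12*m + 3) - 9*m^3 - 3*m^2 + 9*m + 3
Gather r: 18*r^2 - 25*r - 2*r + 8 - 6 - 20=18*r^2 - 27*r - 18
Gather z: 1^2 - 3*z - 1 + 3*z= 0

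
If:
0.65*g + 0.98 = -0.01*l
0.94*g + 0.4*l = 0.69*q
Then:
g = -0.0275339185953711*q - 1.56424581005587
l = 1.78970470869912*q + 3.67597765363128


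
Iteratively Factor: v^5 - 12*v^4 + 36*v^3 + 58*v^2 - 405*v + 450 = (v - 3)*(v^4 - 9*v^3 + 9*v^2 + 85*v - 150) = (v - 3)*(v + 3)*(v^3 - 12*v^2 + 45*v - 50) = (v - 3)*(v - 2)*(v + 3)*(v^2 - 10*v + 25) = (v - 5)*(v - 3)*(v - 2)*(v + 3)*(v - 5)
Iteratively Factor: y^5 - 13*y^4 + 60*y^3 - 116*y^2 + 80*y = (y - 4)*(y^4 - 9*y^3 + 24*y^2 - 20*y) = (y - 4)*(y - 2)*(y^3 - 7*y^2 + 10*y) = y*(y - 4)*(y - 2)*(y^2 - 7*y + 10) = y*(y - 4)*(y - 2)^2*(y - 5)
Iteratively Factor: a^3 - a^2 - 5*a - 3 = (a + 1)*(a^2 - 2*a - 3) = (a + 1)^2*(a - 3)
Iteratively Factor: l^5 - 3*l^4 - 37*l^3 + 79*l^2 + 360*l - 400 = (l - 1)*(l^4 - 2*l^3 - 39*l^2 + 40*l + 400) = (l - 5)*(l - 1)*(l^3 + 3*l^2 - 24*l - 80) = (l - 5)*(l - 1)*(l + 4)*(l^2 - l - 20) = (l - 5)*(l - 1)*(l + 4)^2*(l - 5)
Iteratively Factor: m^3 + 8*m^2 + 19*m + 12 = (m + 3)*(m^2 + 5*m + 4) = (m + 1)*(m + 3)*(m + 4)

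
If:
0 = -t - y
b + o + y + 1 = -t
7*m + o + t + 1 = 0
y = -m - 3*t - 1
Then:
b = 13*y - 7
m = 2*y - 1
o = 6 - 13*y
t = -y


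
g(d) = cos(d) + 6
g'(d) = -sin(d)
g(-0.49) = 6.88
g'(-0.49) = 0.47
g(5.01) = 6.29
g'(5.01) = 0.96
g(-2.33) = 5.31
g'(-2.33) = 0.73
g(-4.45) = 5.74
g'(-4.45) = -0.97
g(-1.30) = 6.27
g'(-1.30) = 0.96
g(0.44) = 6.90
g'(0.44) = -0.43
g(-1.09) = 6.46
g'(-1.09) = 0.89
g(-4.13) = 5.45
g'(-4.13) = -0.84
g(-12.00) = 6.84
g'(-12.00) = -0.54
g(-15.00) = 5.24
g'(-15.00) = 0.65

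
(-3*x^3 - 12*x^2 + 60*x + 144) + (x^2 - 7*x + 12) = -3*x^3 - 11*x^2 + 53*x + 156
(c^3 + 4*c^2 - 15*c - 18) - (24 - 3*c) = c^3 + 4*c^2 - 12*c - 42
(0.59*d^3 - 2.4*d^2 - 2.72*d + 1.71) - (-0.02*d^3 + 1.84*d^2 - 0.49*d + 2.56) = 0.61*d^3 - 4.24*d^2 - 2.23*d - 0.85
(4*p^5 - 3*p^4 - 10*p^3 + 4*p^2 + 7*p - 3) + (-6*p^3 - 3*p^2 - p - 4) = 4*p^5 - 3*p^4 - 16*p^3 + p^2 + 6*p - 7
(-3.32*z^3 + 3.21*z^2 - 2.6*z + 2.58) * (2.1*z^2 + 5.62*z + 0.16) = -6.972*z^5 - 11.9174*z^4 + 12.049*z^3 - 8.6804*z^2 + 14.0836*z + 0.4128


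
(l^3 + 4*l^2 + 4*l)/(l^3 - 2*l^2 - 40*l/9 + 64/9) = 9*l*(l + 2)/(9*l^2 - 36*l + 32)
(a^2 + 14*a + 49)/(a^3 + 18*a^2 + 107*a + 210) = (a + 7)/(a^2 + 11*a + 30)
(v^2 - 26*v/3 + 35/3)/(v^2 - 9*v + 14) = (v - 5/3)/(v - 2)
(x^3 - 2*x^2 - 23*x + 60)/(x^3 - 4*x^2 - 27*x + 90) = (x - 4)/(x - 6)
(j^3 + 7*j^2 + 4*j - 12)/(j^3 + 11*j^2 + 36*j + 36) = (j - 1)/(j + 3)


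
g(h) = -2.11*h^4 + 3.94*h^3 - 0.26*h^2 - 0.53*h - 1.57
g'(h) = -8.44*h^3 + 11.82*h^2 - 0.52*h - 0.53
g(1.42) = -0.14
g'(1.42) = -1.60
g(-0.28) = -1.54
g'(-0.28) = 0.73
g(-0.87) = -5.11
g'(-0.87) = 14.43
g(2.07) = -7.57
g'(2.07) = -25.82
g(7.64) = -5452.57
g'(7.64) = -3078.34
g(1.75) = -1.97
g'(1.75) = -10.47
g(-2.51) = -147.93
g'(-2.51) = 208.71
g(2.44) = -21.97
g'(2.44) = -54.03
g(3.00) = -70.03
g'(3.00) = -123.59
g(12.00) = -36990.01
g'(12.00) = -12889.01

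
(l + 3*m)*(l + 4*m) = l^2 + 7*l*m + 12*m^2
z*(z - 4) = z^2 - 4*z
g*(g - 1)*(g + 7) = g^3 + 6*g^2 - 7*g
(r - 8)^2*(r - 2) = r^3 - 18*r^2 + 96*r - 128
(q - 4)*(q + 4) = q^2 - 16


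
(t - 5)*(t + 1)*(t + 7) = t^3 + 3*t^2 - 33*t - 35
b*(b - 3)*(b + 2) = b^3 - b^2 - 6*b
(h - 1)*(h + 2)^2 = h^3 + 3*h^2 - 4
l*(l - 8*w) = l^2 - 8*l*w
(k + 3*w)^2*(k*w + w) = k^3*w + 6*k^2*w^2 + k^2*w + 9*k*w^3 + 6*k*w^2 + 9*w^3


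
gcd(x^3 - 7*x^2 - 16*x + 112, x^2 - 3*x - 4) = x - 4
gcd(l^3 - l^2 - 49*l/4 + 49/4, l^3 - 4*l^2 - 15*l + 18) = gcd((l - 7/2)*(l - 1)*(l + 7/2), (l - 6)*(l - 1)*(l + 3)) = l - 1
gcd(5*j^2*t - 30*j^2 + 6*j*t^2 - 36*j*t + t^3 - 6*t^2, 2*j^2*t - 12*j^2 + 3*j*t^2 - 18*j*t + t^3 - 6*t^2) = j*t - 6*j + t^2 - 6*t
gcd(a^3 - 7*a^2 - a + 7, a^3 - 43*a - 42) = a^2 - 6*a - 7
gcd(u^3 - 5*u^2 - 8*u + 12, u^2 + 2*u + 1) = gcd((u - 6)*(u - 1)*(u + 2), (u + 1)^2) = 1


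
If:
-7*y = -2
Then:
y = 2/7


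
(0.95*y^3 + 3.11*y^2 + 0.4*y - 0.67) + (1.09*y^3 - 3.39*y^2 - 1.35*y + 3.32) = 2.04*y^3 - 0.28*y^2 - 0.95*y + 2.65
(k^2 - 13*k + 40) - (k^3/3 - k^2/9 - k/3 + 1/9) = -k^3/3 + 10*k^2/9 - 38*k/3 + 359/9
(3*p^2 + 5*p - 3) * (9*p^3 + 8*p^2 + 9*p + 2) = 27*p^5 + 69*p^4 + 40*p^3 + 27*p^2 - 17*p - 6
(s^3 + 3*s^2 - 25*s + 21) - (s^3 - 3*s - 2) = 3*s^2 - 22*s + 23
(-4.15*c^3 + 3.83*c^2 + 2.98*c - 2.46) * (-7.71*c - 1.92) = 31.9965*c^4 - 21.5613*c^3 - 30.3294*c^2 + 13.245*c + 4.7232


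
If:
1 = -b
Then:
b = -1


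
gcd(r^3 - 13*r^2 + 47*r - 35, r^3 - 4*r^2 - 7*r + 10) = r^2 - 6*r + 5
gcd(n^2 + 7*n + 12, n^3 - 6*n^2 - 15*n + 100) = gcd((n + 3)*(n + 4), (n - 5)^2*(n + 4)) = n + 4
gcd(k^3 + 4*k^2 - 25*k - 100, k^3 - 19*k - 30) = k - 5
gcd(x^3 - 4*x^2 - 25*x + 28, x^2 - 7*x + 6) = x - 1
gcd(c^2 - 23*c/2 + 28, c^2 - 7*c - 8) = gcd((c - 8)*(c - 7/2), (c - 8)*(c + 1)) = c - 8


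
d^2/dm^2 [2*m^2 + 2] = 4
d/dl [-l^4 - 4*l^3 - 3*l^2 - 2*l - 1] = -4*l^3 - 12*l^2 - 6*l - 2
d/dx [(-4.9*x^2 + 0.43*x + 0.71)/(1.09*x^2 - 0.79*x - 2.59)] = (3.4023*x^2 + 23.8342*x - 0.5528)/(1.1881*x^4 - 1.7222*x^3 - 5.0221*x^2 + 4.0922*x + 6.7081)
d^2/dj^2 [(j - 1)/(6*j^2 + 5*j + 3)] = 2*((1 - 18*j)*(6*j^2 + 5*j + 3) + (j - 1)*(12*j + 5)^2)/(6*j^2 + 5*j + 3)^3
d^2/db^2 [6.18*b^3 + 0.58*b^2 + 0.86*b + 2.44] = 37.08*b + 1.16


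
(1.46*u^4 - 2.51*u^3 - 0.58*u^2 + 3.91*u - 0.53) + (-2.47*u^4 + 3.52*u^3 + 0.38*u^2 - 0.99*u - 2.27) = -1.01*u^4 + 1.01*u^3 - 0.2*u^2 + 2.92*u - 2.8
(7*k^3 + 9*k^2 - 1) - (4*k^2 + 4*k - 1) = 7*k^3 + 5*k^2 - 4*k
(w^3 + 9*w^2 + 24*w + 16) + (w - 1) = w^3 + 9*w^2 + 25*w + 15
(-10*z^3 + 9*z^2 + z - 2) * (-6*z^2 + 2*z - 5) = 60*z^5 - 74*z^4 + 62*z^3 - 31*z^2 - 9*z + 10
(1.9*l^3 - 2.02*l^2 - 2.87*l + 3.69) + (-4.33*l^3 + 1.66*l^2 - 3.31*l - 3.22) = -2.43*l^3 - 0.36*l^2 - 6.18*l + 0.47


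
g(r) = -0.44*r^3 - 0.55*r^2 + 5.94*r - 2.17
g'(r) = -1.32*r^2 - 1.1*r + 5.94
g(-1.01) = -8.28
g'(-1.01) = 5.70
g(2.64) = 1.58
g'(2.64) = -6.16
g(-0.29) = -3.93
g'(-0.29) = 6.15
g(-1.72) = -11.78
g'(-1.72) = 3.93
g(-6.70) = 65.68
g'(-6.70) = -45.94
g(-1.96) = -12.61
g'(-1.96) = 3.03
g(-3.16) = -12.55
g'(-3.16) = -3.76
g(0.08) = -1.70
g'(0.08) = 5.84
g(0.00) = -2.17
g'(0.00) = 5.94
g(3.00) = -1.18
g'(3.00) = -9.24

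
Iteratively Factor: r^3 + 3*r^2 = (r + 3)*(r^2) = r*(r + 3)*(r)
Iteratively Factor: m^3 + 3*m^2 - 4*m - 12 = (m + 2)*(m^2 + m - 6) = (m + 2)*(m + 3)*(m - 2)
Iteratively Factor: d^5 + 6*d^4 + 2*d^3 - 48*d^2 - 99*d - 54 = (d + 3)*(d^4 + 3*d^3 - 7*d^2 - 27*d - 18) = (d + 2)*(d + 3)*(d^3 + d^2 - 9*d - 9) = (d + 2)*(d + 3)^2*(d^2 - 2*d - 3) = (d + 1)*(d + 2)*(d + 3)^2*(d - 3)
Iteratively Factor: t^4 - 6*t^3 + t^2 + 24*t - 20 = (t - 5)*(t^3 - t^2 - 4*t + 4) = (t - 5)*(t - 2)*(t^2 + t - 2) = (t - 5)*(t - 2)*(t - 1)*(t + 2)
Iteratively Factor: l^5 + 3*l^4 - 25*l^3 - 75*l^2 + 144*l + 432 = (l + 3)*(l^4 - 25*l^2 + 144) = (l - 3)*(l + 3)*(l^3 + 3*l^2 - 16*l - 48) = (l - 3)*(l + 3)^2*(l^2 - 16) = (l - 3)*(l + 3)^2*(l + 4)*(l - 4)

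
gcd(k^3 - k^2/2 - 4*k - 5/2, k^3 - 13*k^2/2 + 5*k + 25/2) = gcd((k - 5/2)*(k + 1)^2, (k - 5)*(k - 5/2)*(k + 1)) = k^2 - 3*k/2 - 5/2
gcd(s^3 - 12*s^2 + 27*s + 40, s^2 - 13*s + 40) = s^2 - 13*s + 40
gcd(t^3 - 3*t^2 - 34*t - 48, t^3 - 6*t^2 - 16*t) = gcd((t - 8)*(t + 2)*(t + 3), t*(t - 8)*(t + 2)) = t^2 - 6*t - 16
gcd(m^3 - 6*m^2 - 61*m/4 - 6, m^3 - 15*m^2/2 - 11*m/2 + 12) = m^2 - 13*m/2 - 12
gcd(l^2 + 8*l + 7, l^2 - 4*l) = 1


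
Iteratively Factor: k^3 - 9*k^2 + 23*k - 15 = (k - 1)*(k^2 - 8*k + 15) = (k - 3)*(k - 1)*(k - 5)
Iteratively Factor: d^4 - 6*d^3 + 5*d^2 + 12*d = (d)*(d^3 - 6*d^2 + 5*d + 12) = d*(d - 3)*(d^2 - 3*d - 4) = d*(d - 3)*(d + 1)*(d - 4)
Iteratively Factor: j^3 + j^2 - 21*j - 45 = (j - 5)*(j^2 + 6*j + 9) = (j - 5)*(j + 3)*(j + 3)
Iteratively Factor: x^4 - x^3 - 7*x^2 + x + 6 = (x - 3)*(x^3 + 2*x^2 - x - 2) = (x - 3)*(x - 1)*(x^2 + 3*x + 2) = (x - 3)*(x - 1)*(x + 1)*(x + 2)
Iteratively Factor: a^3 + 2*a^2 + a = (a + 1)*(a^2 + a) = a*(a + 1)*(a + 1)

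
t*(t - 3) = t^2 - 3*t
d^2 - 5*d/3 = d*(d - 5/3)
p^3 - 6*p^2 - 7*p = p*(p - 7)*(p + 1)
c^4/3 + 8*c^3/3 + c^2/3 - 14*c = c*(c/3 + 1)*(c - 2)*(c + 7)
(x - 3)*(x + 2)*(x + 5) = x^3 + 4*x^2 - 11*x - 30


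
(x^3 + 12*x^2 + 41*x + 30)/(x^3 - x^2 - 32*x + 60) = (x^2 + 6*x + 5)/(x^2 - 7*x + 10)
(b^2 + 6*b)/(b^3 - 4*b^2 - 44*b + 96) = b/(b^2 - 10*b + 16)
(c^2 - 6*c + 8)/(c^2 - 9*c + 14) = (c - 4)/(c - 7)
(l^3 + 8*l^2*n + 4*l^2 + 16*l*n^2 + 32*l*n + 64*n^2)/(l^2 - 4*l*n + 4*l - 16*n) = (l^2 + 8*l*n + 16*n^2)/(l - 4*n)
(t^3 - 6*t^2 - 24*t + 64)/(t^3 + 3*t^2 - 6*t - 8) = (t - 8)/(t + 1)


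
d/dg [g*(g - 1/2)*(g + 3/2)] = 3*g^2 + 2*g - 3/4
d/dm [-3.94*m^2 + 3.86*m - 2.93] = 3.86 - 7.88*m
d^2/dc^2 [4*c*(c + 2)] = 8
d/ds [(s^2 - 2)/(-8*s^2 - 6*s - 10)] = (-3*s^2 - 26*s - 6)/(2*(16*s^4 + 24*s^3 + 49*s^2 + 30*s + 25))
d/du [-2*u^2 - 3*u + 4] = -4*u - 3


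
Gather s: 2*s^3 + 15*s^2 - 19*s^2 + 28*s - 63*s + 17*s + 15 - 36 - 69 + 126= 2*s^3 - 4*s^2 - 18*s + 36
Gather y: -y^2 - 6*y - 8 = -y^2 - 6*y - 8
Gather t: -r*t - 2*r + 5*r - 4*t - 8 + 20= 3*r + t*(-r - 4) + 12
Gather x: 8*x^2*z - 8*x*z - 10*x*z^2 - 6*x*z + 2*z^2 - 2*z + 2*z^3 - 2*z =8*x^2*z + x*(-10*z^2 - 14*z) + 2*z^3 + 2*z^2 - 4*z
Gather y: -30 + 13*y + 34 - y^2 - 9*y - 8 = -y^2 + 4*y - 4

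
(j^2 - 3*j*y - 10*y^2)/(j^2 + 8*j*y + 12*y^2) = (j - 5*y)/(j + 6*y)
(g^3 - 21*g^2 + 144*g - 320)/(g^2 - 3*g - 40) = (g^2 - 13*g + 40)/(g + 5)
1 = 1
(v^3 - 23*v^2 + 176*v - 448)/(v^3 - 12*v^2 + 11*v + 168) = (v - 8)/(v + 3)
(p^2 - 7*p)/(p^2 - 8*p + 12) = p*(p - 7)/(p^2 - 8*p + 12)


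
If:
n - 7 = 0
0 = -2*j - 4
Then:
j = -2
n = 7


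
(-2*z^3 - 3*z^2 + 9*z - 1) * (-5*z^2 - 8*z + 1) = 10*z^5 + 31*z^4 - 23*z^3 - 70*z^2 + 17*z - 1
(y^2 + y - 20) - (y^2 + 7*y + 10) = -6*y - 30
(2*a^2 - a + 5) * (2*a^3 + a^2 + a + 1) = 4*a^5 + 11*a^3 + 6*a^2 + 4*a + 5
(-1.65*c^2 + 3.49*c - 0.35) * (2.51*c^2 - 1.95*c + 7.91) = -4.1415*c^4 + 11.9774*c^3 - 20.7355*c^2 + 28.2884*c - 2.7685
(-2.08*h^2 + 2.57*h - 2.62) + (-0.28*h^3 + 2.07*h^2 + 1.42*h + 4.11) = -0.28*h^3 - 0.0100000000000002*h^2 + 3.99*h + 1.49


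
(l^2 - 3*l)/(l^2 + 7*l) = (l - 3)/(l + 7)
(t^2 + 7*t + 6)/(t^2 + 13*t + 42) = (t + 1)/(t + 7)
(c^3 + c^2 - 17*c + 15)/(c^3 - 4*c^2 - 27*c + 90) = (c - 1)/(c - 6)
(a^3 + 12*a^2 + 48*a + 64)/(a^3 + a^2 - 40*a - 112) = (a + 4)/(a - 7)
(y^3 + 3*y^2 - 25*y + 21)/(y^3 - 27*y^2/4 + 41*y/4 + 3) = 4*(y^2 + 6*y - 7)/(4*y^2 - 15*y - 4)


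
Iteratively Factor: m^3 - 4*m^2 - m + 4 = (m + 1)*(m^2 - 5*m + 4) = (m - 1)*(m + 1)*(m - 4)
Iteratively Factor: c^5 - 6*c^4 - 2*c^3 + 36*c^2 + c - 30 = (c + 1)*(c^4 - 7*c^3 + 5*c^2 + 31*c - 30) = (c - 1)*(c + 1)*(c^3 - 6*c^2 - c + 30) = (c - 1)*(c + 1)*(c + 2)*(c^2 - 8*c + 15) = (c - 3)*(c - 1)*(c + 1)*(c + 2)*(c - 5)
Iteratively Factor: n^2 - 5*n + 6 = (n - 3)*(n - 2)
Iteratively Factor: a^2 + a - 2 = (a + 2)*(a - 1)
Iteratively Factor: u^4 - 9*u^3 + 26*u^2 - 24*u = (u - 3)*(u^3 - 6*u^2 + 8*u) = (u - 4)*(u - 3)*(u^2 - 2*u) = (u - 4)*(u - 3)*(u - 2)*(u)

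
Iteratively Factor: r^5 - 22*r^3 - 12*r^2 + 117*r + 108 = (r + 3)*(r^4 - 3*r^3 - 13*r^2 + 27*r + 36) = (r + 3)^2*(r^3 - 6*r^2 + 5*r + 12) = (r - 4)*(r + 3)^2*(r^2 - 2*r - 3) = (r - 4)*(r + 1)*(r + 3)^2*(r - 3)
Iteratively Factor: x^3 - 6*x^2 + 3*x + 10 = (x - 5)*(x^2 - x - 2) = (x - 5)*(x - 2)*(x + 1)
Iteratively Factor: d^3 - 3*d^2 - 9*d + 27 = (d - 3)*(d^2 - 9) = (d - 3)*(d + 3)*(d - 3)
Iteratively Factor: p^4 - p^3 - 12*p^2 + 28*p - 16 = (p - 1)*(p^3 - 12*p + 16) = (p - 2)*(p - 1)*(p^2 + 2*p - 8) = (p - 2)*(p - 1)*(p + 4)*(p - 2)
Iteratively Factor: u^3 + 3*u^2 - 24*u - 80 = (u - 5)*(u^2 + 8*u + 16) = (u - 5)*(u + 4)*(u + 4)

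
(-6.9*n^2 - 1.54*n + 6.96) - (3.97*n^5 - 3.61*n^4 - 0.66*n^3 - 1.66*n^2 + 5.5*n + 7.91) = -3.97*n^5 + 3.61*n^4 + 0.66*n^3 - 5.24*n^2 - 7.04*n - 0.95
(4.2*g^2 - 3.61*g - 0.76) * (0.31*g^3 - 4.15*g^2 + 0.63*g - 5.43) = 1.302*g^5 - 18.5491*g^4 + 17.3919*g^3 - 21.9263*g^2 + 19.1235*g + 4.1268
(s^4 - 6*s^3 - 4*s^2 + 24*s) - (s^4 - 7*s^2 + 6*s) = -6*s^3 + 3*s^2 + 18*s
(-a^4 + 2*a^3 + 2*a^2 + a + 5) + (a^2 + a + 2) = -a^4 + 2*a^3 + 3*a^2 + 2*a + 7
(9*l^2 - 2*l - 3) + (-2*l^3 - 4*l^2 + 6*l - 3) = -2*l^3 + 5*l^2 + 4*l - 6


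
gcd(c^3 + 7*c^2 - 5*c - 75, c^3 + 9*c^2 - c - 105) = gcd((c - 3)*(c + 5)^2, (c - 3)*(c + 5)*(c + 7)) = c^2 + 2*c - 15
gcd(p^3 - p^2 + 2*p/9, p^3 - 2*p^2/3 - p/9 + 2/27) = p^2 - p + 2/9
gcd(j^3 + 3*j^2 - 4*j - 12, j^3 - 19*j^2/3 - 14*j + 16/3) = j + 2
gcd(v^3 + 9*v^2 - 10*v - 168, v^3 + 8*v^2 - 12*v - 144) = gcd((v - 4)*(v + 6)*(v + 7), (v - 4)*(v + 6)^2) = v^2 + 2*v - 24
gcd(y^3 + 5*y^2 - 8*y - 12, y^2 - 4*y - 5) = y + 1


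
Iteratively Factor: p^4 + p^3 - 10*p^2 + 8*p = (p)*(p^3 + p^2 - 10*p + 8) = p*(p + 4)*(p^2 - 3*p + 2) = p*(p - 2)*(p + 4)*(p - 1)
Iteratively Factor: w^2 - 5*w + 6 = (w - 2)*(w - 3)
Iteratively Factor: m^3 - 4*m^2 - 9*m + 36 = (m + 3)*(m^2 - 7*m + 12) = (m - 3)*(m + 3)*(m - 4)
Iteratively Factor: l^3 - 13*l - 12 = (l + 1)*(l^2 - l - 12) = (l - 4)*(l + 1)*(l + 3)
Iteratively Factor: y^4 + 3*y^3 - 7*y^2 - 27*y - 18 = (y + 1)*(y^3 + 2*y^2 - 9*y - 18) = (y - 3)*(y + 1)*(y^2 + 5*y + 6) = (y - 3)*(y + 1)*(y + 3)*(y + 2)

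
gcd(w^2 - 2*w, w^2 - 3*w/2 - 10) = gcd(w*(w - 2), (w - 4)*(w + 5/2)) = 1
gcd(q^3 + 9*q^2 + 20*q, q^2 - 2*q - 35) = q + 5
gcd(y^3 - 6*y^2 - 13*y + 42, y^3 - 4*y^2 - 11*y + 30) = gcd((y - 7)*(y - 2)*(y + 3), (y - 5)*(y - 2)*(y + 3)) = y^2 + y - 6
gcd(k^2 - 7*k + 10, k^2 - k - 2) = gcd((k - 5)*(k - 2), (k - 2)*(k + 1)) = k - 2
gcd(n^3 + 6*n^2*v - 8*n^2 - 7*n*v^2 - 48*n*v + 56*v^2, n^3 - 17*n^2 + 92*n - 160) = n - 8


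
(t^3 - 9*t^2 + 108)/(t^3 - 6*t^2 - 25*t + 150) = (t^2 - 3*t - 18)/(t^2 - 25)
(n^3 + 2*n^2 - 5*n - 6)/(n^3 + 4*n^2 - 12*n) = (n^2 + 4*n + 3)/(n*(n + 6))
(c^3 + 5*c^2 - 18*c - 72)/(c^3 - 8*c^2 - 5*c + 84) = (c + 6)/(c - 7)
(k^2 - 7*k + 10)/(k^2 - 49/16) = 16*(k^2 - 7*k + 10)/(16*k^2 - 49)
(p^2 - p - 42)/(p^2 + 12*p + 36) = (p - 7)/(p + 6)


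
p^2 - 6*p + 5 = (p - 5)*(p - 1)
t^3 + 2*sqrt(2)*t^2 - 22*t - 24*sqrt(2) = (t - 3*sqrt(2))*(t + sqrt(2))*(t + 4*sqrt(2))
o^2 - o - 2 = (o - 2)*(o + 1)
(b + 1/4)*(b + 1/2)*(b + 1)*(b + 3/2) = b^4 + 13*b^3/4 + 7*b^2/2 + 23*b/16 + 3/16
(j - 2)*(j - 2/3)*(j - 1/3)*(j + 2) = j^4 - j^3 - 34*j^2/9 + 4*j - 8/9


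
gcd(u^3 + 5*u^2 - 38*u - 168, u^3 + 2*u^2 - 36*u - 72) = u - 6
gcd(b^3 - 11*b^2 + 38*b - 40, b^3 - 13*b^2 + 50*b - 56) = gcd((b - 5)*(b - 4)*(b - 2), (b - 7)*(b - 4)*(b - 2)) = b^2 - 6*b + 8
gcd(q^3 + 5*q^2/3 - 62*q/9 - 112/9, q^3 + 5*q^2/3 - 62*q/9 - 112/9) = q^3 + 5*q^2/3 - 62*q/9 - 112/9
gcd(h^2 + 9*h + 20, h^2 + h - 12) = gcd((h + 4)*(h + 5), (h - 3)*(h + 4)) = h + 4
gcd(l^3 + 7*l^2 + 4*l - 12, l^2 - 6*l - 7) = 1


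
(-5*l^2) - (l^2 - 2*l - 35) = -6*l^2 + 2*l + 35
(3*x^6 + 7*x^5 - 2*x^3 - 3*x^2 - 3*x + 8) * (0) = 0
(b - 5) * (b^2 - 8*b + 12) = b^3 - 13*b^2 + 52*b - 60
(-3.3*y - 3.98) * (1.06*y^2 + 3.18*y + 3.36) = -3.498*y^3 - 14.7128*y^2 - 23.7444*y - 13.3728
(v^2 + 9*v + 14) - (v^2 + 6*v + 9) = 3*v + 5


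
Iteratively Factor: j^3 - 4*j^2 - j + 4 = (j - 4)*(j^2 - 1) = (j - 4)*(j - 1)*(j + 1)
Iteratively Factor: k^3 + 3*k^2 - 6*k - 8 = (k - 2)*(k^2 + 5*k + 4) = (k - 2)*(k + 4)*(k + 1)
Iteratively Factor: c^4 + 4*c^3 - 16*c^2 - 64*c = (c + 4)*(c^3 - 16*c) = (c + 4)^2*(c^2 - 4*c) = (c - 4)*(c + 4)^2*(c)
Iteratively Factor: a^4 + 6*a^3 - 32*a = (a - 2)*(a^3 + 8*a^2 + 16*a) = a*(a - 2)*(a^2 + 8*a + 16) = a*(a - 2)*(a + 4)*(a + 4)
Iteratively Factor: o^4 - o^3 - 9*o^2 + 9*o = (o - 3)*(o^3 + 2*o^2 - 3*o) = (o - 3)*(o - 1)*(o^2 + 3*o) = (o - 3)*(o - 1)*(o + 3)*(o)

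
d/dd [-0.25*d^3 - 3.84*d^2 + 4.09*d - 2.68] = -0.75*d^2 - 7.68*d + 4.09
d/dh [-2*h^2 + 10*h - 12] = 10 - 4*h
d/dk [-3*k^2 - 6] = -6*k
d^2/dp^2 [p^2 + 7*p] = 2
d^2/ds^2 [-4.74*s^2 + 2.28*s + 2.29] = -9.48000000000000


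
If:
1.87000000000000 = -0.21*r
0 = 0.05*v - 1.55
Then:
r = -8.90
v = 31.00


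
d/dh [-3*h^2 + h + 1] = 1 - 6*h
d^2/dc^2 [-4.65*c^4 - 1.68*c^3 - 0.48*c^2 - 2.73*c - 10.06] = -55.8*c^2 - 10.08*c - 0.96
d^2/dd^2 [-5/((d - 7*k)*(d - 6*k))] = 10*(-(d - 7*k)^2 - (d - 7*k)*(d - 6*k) - (d - 6*k)^2)/((d - 7*k)^3*(d - 6*k)^3)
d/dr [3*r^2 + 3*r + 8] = 6*r + 3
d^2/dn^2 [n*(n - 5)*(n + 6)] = 6*n + 2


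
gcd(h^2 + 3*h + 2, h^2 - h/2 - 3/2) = h + 1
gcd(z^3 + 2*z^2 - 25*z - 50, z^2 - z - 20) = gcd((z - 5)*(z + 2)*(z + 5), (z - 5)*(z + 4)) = z - 5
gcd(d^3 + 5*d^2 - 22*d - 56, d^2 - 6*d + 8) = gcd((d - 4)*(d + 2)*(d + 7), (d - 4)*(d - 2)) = d - 4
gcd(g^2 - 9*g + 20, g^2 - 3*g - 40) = 1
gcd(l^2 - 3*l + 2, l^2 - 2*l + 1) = l - 1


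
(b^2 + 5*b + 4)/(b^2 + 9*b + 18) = (b^2 + 5*b + 4)/(b^2 + 9*b + 18)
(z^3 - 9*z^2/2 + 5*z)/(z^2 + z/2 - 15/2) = z*(z - 2)/(z + 3)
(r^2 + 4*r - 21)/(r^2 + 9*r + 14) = (r - 3)/(r + 2)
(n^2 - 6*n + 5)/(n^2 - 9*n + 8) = (n - 5)/(n - 8)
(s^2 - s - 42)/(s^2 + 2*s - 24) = (s - 7)/(s - 4)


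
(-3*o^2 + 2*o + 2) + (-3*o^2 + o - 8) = -6*o^2 + 3*o - 6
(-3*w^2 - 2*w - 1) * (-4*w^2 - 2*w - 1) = 12*w^4 + 14*w^3 + 11*w^2 + 4*w + 1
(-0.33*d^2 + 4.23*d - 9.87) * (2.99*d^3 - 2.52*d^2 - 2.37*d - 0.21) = -0.9867*d^5 + 13.4793*d^4 - 39.3888*d^3 + 14.9166*d^2 + 22.5036*d + 2.0727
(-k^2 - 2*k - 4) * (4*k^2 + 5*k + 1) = -4*k^4 - 13*k^3 - 27*k^2 - 22*k - 4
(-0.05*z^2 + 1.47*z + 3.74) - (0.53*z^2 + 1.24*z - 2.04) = -0.58*z^2 + 0.23*z + 5.78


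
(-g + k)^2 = g^2 - 2*g*k + k^2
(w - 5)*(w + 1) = w^2 - 4*w - 5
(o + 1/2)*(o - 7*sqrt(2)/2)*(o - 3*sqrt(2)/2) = o^3 - 5*sqrt(2)*o^2 + o^2/2 - 5*sqrt(2)*o/2 + 21*o/2 + 21/4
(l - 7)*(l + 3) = l^2 - 4*l - 21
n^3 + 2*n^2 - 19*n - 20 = (n - 4)*(n + 1)*(n + 5)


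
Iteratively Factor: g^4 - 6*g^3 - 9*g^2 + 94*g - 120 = (g - 2)*(g^3 - 4*g^2 - 17*g + 60) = (g - 3)*(g - 2)*(g^2 - g - 20) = (g - 5)*(g - 3)*(g - 2)*(g + 4)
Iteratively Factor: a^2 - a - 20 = (a - 5)*(a + 4)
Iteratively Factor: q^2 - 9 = (q + 3)*(q - 3)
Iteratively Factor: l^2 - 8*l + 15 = (l - 3)*(l - 5)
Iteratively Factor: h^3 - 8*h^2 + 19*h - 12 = (h - 1)*(h^2 - 7*h + 12) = (h - 3)*(h - 1)*(h - 4)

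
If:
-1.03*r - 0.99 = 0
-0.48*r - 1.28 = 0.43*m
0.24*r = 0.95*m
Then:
No Solution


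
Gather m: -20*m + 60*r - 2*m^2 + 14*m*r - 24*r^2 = -2*m^2 + m*(14*r - 20) - 24*r^2 + 60*r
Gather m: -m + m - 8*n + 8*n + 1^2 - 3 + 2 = 0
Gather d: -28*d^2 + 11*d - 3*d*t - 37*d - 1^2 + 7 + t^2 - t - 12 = -28*d^2 + d*(-3*t - 26) + t^2 - t - 6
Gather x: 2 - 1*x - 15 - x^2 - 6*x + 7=-x^2 - 7*x - 6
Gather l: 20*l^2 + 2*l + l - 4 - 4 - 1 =20*l^2 + 3*l - 9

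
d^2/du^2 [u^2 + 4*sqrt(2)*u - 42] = 2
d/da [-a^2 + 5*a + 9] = 5 - 2*a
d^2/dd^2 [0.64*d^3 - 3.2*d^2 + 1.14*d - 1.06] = 3.84*d - 6.4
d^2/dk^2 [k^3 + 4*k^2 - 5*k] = 6*k + 8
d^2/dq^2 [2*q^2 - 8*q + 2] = 4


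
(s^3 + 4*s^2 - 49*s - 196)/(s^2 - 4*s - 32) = (s^2 - 49)/(s - 8)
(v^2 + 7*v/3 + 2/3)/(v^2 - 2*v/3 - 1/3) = (v + 2)/(v - 1)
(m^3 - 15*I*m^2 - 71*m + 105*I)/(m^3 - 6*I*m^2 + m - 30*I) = (m - 7*I)/(m + 2*I)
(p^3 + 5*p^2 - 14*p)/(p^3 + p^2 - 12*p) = (p^2 + 5*p - 14)/(p^2 + p - 12)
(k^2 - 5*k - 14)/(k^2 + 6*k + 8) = (k - 7)/(k + 4)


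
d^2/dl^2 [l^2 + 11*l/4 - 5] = 2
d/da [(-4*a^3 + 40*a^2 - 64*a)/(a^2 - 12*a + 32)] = 4*(-a^2 + 8*a - 8)/(a^2 - 8*a + 16)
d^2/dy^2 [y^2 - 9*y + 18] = 2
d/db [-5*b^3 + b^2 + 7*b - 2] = -15*b^2 + 2*b + 7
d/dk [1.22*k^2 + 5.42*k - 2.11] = 2.44*k + 5.42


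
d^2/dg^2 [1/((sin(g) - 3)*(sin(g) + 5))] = (-4*sin(g)^4 - 6*sin(g)^3 - 58*sin(g)^2 - 18*sin(g) + 38)/((sin(g) - 3)^3*(sin(g) + 5)^3)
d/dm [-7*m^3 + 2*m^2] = m*(4 - 21*m)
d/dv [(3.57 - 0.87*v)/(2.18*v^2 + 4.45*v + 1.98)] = (1.8966*v^2 - 15.5652*v - 17.6091)/(4.7524*v^4 + 19.402*v^3 + 28.4353*v^2 + 17.622*v + 3.9204)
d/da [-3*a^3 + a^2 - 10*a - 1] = -9*a^2 + 2*a - 10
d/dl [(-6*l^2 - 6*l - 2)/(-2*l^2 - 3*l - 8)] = 2*(3*l^2 + 44*l + 21)/(4*l^4 + 12*l^3 + 41*l^2 + 48*l + 64)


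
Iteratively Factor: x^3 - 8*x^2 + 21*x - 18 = (x - 3)*(x^2 - 5*x + 6) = (x - 3)^2*(x - 2)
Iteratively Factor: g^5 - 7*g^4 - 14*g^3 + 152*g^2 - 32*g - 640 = (g + 4)*(g^4 - 11*g^3 + 30*g^2 + 32*g - 160) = (g - 5)*(g + 4)*(g^3 - 6*g^2 + 32) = (g - 5)*(g - 4)*(g + 4)*(g^2 - 2*g - 8) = (g - 5)*(g - 4)*(g + 2)*(g + 4)*(g - 4)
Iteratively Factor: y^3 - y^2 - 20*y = (y + 4)*(y^2 - 5*y) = (y - 5)*(y + 4)*(y)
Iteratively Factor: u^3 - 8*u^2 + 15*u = (u - 3)*(u^2 - 5*u) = (u - 5)*(u - 3)*(u)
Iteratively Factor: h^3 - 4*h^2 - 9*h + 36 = (h - 4)*(h^2 - 9) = (h - 4)*(h + 3)*(h - 3)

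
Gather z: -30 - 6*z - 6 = -6*z - 36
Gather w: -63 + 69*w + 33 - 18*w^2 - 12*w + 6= -18*w^2 + 57*w - 24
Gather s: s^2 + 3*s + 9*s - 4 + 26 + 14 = s^2 + 12*s + 36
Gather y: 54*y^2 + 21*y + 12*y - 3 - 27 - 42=54*y^2 + 33*y - 72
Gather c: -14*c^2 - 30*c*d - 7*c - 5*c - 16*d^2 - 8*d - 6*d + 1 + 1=-14*c^2 + c*(-30*d - 12) - 16*d^2 - 14*d + 2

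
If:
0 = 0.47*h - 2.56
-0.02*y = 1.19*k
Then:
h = 5.45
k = -0.0168067226890756*y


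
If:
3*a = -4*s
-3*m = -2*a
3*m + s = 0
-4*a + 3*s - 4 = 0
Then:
No Solution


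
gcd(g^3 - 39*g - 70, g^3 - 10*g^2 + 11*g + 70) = g^2 - 5*g - 14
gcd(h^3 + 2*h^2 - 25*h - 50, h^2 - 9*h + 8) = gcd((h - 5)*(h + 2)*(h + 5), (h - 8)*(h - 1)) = 1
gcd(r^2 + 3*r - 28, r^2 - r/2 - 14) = r - 4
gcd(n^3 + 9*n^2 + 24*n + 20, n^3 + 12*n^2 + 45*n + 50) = n^2 + 7*n + 10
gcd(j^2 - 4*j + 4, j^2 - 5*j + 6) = j - 2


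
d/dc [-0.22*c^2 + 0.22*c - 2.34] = 0.22 - 0.44*c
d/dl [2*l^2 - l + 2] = 4*l - 1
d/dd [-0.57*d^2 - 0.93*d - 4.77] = -1.14*d - 0.93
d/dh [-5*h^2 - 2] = -10*h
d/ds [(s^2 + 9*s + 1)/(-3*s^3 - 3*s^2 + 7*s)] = (3*s^4 + 54*s^3 + 43*s^2 + 6*s - 7)/(s^2*(9*s^4 + 18*s^3 - 33*s^2 - 42*s + 49))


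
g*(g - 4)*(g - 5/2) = g^3 - 13*g^2/2 + 10*g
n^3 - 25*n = n*(n - 5)*(n + 5)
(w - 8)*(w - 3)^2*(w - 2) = w^4 - 16*w^3 + 85*w^2 - 186*w + 144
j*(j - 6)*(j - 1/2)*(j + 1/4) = j^4 - 25*j^3/4 + 11*j^2/8 + 3*j/4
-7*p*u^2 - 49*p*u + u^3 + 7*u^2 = u*(-7*p + u)*(u + 7)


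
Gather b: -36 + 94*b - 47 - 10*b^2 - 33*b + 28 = -10*b^2 + 61*b - 55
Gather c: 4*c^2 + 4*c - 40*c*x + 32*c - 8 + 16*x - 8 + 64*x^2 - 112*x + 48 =4*c^2 + c*(36 - 40*x) + 64*x^2 - 96*x + 32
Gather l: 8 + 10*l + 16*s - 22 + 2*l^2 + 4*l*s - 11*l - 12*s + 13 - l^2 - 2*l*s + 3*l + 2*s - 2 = l^2 + l*(2*s + 2) + 6*s - 3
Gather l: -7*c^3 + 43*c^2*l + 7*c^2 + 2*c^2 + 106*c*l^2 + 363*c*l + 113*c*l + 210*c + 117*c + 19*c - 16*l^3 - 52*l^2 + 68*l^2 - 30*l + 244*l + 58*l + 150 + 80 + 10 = -7*c^3 + 9*c^2 + 346*c - 16*l^3 + l^2*(106*c + 16) + l*(43*c^2 + 476*c + 272) + 240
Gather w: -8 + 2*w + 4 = 2*w - 4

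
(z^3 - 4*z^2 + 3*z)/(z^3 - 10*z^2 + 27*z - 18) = z/(z - 6)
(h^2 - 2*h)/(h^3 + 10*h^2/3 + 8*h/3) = 3*(h - 2)/(3*h^2 + 10*h + 8)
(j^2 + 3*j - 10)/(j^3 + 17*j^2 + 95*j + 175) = (j - 2)/(j^2 + 12*j + 35)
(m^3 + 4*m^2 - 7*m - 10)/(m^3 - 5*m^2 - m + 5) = (m^2 + 3*m - 10)/(m^2 - 6*m + 5)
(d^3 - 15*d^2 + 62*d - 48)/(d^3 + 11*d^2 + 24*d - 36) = (d^2 - 14*d + 48)/(d^2 + 12*d + 36)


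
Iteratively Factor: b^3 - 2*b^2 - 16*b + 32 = (b + 4)*(b^2 - 6*b + 8) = (b - 4)*(b + 4)*(b - 2)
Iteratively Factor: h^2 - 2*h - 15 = (h + 3)*(h - 5)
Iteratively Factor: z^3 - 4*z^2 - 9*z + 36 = (z + 3)*(z^2 - 7*z + 12) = (z - 3)*(z + 3)*(z - 4)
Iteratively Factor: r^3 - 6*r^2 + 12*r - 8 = (r - 2)*(r^2 - 4*r + 4) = (r - 2)^2*(r - 2)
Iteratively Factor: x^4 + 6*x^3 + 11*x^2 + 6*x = (x)*(x^3 + 6*x^2 + 11*x + 6) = x*(x + 3)*(x^2 + 3*x + 2) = x*(x + 1)*(x + 3)*(x + 2)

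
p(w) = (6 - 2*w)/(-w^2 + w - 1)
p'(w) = (6 - 2*w)*(2*w - 1)/(-w^2 + w - 1)^2 - 2/(-w^2 + w - 1) = 2*(w^2 - w - (w - 3)*(2*w - 1) + 1)/(w^2 - w + 1)^2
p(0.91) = -4.55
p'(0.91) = 6.24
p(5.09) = 0.19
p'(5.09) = 0.01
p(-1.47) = -1.93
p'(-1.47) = -1.21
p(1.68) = -1.23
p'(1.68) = 2.29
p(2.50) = -0.21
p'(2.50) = 0.60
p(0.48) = -6.72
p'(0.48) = 2.31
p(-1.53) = -1.86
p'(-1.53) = -1.14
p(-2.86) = -0.97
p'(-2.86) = -0.38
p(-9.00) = -0.26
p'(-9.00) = -0.03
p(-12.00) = -0.19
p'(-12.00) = -0.02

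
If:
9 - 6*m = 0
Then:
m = 3/2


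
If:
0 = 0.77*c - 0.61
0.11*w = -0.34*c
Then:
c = 0.79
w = -2.45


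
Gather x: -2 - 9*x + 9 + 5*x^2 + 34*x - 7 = 5*x^2 + 25*x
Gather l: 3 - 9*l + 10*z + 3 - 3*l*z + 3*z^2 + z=l*(-3*z - 9) + 3*z^2 + 11*z + 6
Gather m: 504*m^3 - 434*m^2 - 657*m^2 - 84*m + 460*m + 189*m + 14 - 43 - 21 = 504*m^3 - 1091*m^2 + 565*m - 50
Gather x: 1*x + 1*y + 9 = x + y + 9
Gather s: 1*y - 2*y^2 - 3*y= -2*y^2 - 2*y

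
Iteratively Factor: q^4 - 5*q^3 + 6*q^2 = (q - 2)*(q^3 - 3*q^2) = (q - 3)*(q - 2)*(q^2) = q*(q - 3)*(q - 2)*(q)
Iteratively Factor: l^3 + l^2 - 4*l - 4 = (l + 1)*(l^2 - 4) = (l + 1)*(l + 2)*(l - 2)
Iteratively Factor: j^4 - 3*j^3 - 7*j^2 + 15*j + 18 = (j - 3)*(j^3 - 7*j - 6) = (j - 3)*(j + 2)*(j^2 - 2*j - 3) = (j - 3)*(j + 1)*(j + 2)*(j - 3)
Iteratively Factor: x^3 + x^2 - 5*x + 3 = (x + 3)*(x^2 - 2*x + 1) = (x - 1)*(x + 3)*(x - 1)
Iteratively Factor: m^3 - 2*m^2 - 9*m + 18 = (m - 3)*(m^2 + m - 6) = (m - 3)*(m - 2)*(m + 3)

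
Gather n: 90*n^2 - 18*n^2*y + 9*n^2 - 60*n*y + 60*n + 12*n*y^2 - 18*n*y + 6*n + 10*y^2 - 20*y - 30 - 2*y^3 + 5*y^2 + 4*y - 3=n^2*(99 - 18*y) + n*(12*y^2 - 78*y + 66) - 2*y^3 + 15*y^2 - 16*y - 33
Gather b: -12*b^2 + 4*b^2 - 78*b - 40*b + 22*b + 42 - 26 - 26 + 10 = -8*b^2 - 96*b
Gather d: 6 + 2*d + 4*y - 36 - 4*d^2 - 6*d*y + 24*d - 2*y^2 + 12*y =-4*d^2 + d*(26 - 6*y) - 2*y^2 + 16*y - 30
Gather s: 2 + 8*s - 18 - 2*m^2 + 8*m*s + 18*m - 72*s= -2*m^2 + 18*m + s*(8*m - 64) - 16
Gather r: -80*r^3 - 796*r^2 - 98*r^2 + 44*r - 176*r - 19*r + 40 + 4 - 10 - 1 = -80*r^3 - 894*r^2 - 151*r + 33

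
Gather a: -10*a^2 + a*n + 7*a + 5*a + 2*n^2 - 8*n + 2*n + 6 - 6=-10*a^2 + a*(n + 12) + 2*n^2 - 6*n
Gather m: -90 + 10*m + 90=10*m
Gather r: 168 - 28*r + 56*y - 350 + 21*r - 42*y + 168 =-7*r + 14*y - 14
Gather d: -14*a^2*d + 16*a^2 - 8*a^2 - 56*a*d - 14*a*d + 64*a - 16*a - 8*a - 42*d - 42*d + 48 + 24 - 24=8*a^2 + 40*a + d*(-14*a^2 - 70*a - 84) + 48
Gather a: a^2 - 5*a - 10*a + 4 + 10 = a^2 - 15*a + 14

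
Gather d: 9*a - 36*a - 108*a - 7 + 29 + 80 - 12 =90 - 135*a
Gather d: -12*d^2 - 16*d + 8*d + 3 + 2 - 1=-12*d^2 - 8*d + 4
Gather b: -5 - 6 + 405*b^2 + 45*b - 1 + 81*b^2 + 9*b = 486*b^2 + 54*b - 12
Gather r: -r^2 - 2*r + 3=-r^2 - 2*r + 3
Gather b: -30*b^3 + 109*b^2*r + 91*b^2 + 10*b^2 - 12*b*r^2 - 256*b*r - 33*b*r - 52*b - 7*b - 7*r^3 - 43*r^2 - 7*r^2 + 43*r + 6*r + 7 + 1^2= -30*b^3 + b^2*(109*r + 101) + b*(-12*r^2 - 289*r - 59) - 7*r^3 - 50*r^2 + 49*r + 8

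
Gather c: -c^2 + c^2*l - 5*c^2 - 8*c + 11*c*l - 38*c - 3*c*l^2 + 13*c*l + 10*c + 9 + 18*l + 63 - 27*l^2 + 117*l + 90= c^2*(l - 6) + c*(-3*l^2 + 24*l - 36) - 27*l^2 + 135*l + 162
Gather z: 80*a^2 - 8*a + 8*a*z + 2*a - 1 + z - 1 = 80*a^2 - 6*a + z*(8*a + 1) - 2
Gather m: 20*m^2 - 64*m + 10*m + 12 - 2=20*m^2 - 54*m + 10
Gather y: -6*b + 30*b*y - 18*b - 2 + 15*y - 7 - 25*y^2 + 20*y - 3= -24*b - 25*y^2 + y*(30*b + 35) - 12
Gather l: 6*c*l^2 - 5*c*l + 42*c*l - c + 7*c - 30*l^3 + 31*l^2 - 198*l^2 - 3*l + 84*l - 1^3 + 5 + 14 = 6*c - 30*l^3 + l^2*(6*c - 167) + l*(37*c + 81) + 18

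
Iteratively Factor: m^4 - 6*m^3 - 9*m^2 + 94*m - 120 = (m - 5)*(m^3 - m^2 - 14*m + 24) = (m - 5)*(m - 2)*(m^2 + m - 12) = (m - 5)*(m - 2)*(m + 4)*(m - 3)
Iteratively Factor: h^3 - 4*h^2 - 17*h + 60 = (h - 5)*(h^2 + h - 12) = (h - 5)*(h + 4)*(h - 3)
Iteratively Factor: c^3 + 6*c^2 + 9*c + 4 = (c + 1)*(c^2 + 5*c + 4) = (c + 1)^2*(c + 4)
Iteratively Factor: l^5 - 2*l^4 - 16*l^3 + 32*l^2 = (l)*(l^4 - 2*l^3 - 16*l^2 + 32*l) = l*(l - 4)*(l^3 + 2*l^2 - 8*l) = l*(l - 4)*(l + 4)*(l^2 - 2*l) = l*(l - 4)*(l - 2)*(l + 4)*(l)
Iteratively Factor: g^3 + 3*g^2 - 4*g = (g)*(g^2 + 3*g - 4) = g*(g - 1)*(g + 4)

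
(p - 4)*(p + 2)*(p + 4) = p^3 + 2*p^2 - 16*p - 32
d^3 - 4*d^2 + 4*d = d*(d - 2)^2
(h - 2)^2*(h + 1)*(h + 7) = h^4 + 4*h^3 - 21*h^2 + 4*h + 28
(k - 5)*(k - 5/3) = k^2 - 20*k/3 + 25/3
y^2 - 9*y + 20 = (y - 5)*(y - 4)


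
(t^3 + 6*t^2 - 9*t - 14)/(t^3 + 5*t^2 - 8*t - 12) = (t + 7)/(t + 6)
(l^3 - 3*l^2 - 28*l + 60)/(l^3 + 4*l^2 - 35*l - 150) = (l - 2)/(l + 5)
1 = 1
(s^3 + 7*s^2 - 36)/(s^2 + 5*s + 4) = (s^3 + 7*s^2 - 36)/(s^2 + 5*s + 4)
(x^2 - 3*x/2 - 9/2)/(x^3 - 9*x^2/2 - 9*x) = (x - 3)/(x*(x - 6))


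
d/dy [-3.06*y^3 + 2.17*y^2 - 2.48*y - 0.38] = -9.18*y^2 + 4.34*y - 2.48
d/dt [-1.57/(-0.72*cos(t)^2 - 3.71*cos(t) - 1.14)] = (2.2608*cos(t) + 5.8247)*sin(t)/(0.72*cos(t)^2 + 3.71*cos(t) + 1.14)^2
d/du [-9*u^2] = -18*u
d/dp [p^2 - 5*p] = 2*p - 5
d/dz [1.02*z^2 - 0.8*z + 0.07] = 2.04*z - 0.8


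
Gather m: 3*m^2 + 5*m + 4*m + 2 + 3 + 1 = 3*m^2 + 9*m + 6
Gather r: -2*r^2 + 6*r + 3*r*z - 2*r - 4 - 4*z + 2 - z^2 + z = -2*r^2 + r*(3*z + 4) - z^2 - 3*z - 2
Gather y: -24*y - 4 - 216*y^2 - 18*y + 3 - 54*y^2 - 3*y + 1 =-270*y^2 - 45*y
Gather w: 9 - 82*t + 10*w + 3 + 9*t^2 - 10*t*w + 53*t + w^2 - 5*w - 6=9*t^2 - 29*t + w^2 + w*(5 - 10*t) + 6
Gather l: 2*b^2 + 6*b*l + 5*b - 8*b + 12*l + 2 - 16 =2*b^2 - 3*b + l*(6*b + 12) - 14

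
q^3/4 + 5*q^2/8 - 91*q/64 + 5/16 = (q/4 + 1)*(q - 5/4)*(q - 1/4)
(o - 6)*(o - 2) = o^2 - 8*o + 12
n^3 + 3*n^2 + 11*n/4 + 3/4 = (n + 1/2)*(n + 1)*(n + 3/2)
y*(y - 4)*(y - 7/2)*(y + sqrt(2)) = y^4 - 15*y^3/2 + sqrt(2)*y^3 - 15*sqrt(2)*y^2/2 + 14*y^2 + 14*sqrt(2)*y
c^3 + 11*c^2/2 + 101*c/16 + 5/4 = (c + 1/4)*(c + 5/4)*(c + 4)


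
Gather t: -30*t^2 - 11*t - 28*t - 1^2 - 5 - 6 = -30*t^2 - 39*t - 12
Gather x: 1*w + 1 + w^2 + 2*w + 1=w^2 + 3*w + 2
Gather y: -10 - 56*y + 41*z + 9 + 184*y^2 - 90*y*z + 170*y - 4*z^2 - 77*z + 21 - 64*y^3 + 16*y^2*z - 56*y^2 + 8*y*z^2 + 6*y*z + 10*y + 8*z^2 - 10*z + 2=-64*y^3 + y^2*(16*z + 128) + y*(8*z^2 - 84*z + 124) + 4*z^2 - 46*z + 22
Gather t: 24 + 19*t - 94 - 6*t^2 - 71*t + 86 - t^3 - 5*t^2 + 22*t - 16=-t^3 - 11*t^2 - 30*t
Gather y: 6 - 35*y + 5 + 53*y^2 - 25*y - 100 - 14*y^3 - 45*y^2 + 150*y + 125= -14*y^3 + 8*y^2 + 90*y + 36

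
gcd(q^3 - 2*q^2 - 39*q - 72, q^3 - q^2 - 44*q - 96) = q^2 - 5*q - 24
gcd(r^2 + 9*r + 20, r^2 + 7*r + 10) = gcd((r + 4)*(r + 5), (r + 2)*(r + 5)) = r + 5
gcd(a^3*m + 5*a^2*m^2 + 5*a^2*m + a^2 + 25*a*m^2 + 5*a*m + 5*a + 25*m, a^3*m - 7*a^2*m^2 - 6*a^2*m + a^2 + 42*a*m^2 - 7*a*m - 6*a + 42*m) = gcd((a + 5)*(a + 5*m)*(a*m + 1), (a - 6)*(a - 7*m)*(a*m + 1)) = a*m + 1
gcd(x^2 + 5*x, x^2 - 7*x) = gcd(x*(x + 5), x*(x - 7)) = x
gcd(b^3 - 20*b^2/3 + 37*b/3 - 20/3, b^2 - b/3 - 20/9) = b - 5/3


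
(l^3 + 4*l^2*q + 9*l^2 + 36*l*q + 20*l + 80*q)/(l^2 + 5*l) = l + 4*q + 4 + 16*q/l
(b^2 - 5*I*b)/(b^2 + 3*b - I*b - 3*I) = b*(b - 5*I)/(b^2 + b*(3 - I) - 3*I)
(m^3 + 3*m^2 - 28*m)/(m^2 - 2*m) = (m^2 + 3*m - 28)/(m - 2)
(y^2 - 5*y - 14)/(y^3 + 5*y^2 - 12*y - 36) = (y - 7)/(y^2 + 3*y - 18)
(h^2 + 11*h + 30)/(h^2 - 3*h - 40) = (h + 6)/(h - 8)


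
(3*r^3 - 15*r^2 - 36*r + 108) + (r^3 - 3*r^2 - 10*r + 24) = 4*r^3 - 18*r^2 - 46*r + 132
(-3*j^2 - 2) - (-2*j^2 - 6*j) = -j^2 + 6*j - 2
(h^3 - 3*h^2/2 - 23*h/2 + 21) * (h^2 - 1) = h^5 - 3*h^4/2 - 25*h^3/2 + 45*h^2/2 + 23*h/2 - 21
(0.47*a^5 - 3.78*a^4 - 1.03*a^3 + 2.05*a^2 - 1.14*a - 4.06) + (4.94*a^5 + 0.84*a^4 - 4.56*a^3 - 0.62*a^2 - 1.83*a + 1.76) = 5.41*a^5 - 2.94*a^4 - 5.59*a^3 + 1.43*a^2 - 2.97*a - 2.3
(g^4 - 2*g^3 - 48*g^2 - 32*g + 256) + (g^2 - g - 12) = g^4 - 2*g^3 - 47*g^2 - 33*g + 244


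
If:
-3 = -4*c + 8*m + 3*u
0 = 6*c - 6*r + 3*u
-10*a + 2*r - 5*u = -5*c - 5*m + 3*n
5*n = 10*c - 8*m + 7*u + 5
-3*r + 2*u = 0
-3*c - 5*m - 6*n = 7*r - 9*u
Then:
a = 1881/4745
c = -309/1898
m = -171/1898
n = -521/949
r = -618/949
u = -927/949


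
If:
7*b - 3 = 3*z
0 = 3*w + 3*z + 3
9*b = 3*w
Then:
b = 0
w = 0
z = -1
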